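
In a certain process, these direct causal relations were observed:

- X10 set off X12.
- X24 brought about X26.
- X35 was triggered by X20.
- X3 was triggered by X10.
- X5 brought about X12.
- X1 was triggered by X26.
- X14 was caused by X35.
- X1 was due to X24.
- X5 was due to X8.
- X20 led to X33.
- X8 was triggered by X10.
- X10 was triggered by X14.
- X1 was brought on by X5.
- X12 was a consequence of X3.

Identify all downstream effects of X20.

Direct effects: X33, X35.
2 steps out: X14.
3 steps out: X10.
4 steps out: X3, X8, X12.
5 steps out: X5.
6 steps out: X1.
Not reachable from it: X24, X26.

X1, X10, X12, X14, X3, X33, X35, X5, X8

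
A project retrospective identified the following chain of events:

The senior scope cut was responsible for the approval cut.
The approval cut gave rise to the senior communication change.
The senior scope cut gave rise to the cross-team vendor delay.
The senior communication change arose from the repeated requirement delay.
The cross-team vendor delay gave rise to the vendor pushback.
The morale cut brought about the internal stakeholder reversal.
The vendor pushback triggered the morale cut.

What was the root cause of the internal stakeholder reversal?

the senior scope cut

Tracing upstream from the internal stakeholder reversal: the internal stakeholder reversal ← the morale cut ← the vendor pushback ← the cross-team vendor delay ← the senior scope cut.
The senior scope cut has no stated cause, so it is the root.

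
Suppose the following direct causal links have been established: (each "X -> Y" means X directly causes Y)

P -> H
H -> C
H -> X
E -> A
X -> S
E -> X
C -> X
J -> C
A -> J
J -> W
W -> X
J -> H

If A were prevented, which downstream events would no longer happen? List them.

Downstream of A: J, H, W, C, X, S.
Of those, still caused via another path: H, C, X, S.
The remainder have no surviving cause.

J, W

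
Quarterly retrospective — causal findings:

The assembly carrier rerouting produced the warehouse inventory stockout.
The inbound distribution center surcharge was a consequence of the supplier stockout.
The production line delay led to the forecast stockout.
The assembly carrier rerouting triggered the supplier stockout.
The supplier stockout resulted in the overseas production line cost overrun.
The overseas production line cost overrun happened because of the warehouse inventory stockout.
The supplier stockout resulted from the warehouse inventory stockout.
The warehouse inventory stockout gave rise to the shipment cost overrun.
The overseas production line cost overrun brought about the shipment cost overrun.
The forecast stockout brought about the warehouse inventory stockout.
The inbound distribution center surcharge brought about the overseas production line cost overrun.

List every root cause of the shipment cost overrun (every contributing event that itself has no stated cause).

Tracing upstream from the shipment cost overrun: the shipment cost overrun ← the warehouse inventory stockout ← the forecast stockout ← the production line delay.
A separate upstream branch: the shipment cost overrun ← the warehouse inventory stockout ← the assembly carrier rerouting.
Each of those chain origins has no stated cause.

the assembly carrier rerouting, the production line delay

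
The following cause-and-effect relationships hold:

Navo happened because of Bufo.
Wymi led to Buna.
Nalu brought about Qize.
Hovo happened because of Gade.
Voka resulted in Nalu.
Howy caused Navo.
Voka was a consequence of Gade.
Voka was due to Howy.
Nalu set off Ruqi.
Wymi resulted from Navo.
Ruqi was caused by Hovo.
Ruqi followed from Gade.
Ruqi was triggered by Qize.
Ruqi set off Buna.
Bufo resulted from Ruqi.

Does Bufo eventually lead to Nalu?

Bufo leads to Navo, Wymi, Buna; Nalu is not among them.

No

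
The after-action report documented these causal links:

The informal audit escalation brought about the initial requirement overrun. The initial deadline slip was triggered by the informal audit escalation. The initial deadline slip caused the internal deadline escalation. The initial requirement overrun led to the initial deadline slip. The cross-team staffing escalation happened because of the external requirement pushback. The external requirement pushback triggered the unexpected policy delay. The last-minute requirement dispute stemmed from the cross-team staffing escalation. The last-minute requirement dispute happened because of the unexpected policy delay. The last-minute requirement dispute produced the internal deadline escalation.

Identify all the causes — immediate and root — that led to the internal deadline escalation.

the cross-team staffing escalation, the external requirement pushback, the informal audit escalation, the initial deadline slip, the initial requirement overrun, the last-minute requirement dispute, the unexpected policy delay

Immediate causes of the internal deadline escalation: the initial deadline slip, the last-minute requirement dispute.
Further upstream: the external requirement pushback, the cross-team staffing escalation, the unexpected policy delay, the informal audit escalation, the initial requirement overrun.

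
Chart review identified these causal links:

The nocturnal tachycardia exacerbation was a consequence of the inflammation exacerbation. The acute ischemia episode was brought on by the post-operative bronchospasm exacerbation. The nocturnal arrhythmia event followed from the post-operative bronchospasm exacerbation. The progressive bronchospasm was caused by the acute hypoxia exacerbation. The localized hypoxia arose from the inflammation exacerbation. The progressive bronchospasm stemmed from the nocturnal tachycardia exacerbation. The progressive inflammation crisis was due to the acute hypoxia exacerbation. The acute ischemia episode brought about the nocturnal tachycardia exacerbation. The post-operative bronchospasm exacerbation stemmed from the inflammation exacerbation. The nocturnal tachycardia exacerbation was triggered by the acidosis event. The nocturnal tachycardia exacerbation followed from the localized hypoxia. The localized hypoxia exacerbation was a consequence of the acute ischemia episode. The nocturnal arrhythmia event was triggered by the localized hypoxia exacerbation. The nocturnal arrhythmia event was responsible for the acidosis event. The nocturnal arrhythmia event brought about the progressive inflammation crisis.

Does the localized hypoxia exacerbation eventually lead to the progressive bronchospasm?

There is a causal chain: the localized hypoxia exacerbation → the nocturnal arrhythmia event → the acidosis event → the nocturnal tachycardia exacerbation → the progressive bronchospasm.

Yes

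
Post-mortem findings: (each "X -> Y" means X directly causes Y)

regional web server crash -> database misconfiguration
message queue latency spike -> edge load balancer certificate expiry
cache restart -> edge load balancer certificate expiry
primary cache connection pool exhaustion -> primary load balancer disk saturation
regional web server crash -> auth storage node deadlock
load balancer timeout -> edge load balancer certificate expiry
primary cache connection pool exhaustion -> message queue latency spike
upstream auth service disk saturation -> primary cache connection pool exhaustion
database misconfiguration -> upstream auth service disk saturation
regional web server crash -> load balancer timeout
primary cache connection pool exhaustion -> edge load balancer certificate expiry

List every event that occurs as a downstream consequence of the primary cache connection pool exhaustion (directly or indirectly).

the edge load balancer certificate expiry, the message queue latency spike, the primary load balancer disk saturation

Direct effects: the message queue latency spike, the edge load balancer certificate expiry, the primary load balancer disk saturation.
Not reachable from it: the regional web server crash, the load balancer timeout, the database misconfiguration, the auth storage node deadlock, the upstream auth service disk saturation, the cache restart.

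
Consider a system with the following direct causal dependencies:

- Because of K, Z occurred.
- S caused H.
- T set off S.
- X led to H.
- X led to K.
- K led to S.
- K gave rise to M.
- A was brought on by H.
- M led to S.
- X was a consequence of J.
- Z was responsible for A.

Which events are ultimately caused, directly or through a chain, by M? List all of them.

A, H, S

Direct effects: S.
2 steps out: H.
3 steps out: A.
Not reachable from it: J, X, K, Z, T.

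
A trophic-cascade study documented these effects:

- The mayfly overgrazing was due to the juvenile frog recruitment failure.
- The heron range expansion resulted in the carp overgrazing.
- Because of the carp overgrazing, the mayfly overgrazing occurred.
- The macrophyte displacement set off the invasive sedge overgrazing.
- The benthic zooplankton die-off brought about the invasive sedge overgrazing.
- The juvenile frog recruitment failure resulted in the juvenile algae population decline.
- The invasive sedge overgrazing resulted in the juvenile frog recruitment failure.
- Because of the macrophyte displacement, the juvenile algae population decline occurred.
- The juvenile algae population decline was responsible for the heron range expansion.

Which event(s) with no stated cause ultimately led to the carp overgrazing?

Tracing upstream from the carp overgrazing: the carp overgrazing ← the heron range expansion ← the juvenile algae population decline ← the macrophyte displacement.
A separate upstream branch: the carp overgrazing ← the heron range expansion ← the juvenile algae population decline ← the juvenile frog recruitment failure ← the invasive sedge overgrazing ← the benthic zooplankton die-off.
Each of those chain origins has no stated cause.

the benthic zooplankton die-off, the macrophyte displacement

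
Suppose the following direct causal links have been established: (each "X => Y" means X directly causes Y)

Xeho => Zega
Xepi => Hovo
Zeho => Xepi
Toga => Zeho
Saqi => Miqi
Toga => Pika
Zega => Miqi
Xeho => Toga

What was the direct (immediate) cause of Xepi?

Upstream contributors include Xeho, Toga, but only Zeho feeds directly into Xepi.

Zeho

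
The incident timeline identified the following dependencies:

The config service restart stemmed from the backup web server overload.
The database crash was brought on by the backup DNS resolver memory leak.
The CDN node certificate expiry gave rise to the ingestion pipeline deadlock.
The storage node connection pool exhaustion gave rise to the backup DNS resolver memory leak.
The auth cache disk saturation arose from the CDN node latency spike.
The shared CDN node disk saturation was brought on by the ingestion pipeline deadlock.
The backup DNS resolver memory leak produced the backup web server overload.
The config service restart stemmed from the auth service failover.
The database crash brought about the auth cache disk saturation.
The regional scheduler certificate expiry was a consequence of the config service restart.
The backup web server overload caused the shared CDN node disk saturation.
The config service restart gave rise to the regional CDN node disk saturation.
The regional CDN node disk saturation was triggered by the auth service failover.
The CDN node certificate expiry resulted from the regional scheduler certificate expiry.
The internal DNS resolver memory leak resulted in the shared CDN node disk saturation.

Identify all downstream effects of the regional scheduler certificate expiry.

Direct effects: the CDN node certificate expiry.
2 steps out: the ingestion pipeline deadlock.
3 steps out: the shared CDN node disk saturation.
Not reachable from it: the auth service failover, the storage node connection pool exhaustion, the backup DNS resolver memory leak, the CDN node latency spike, the backup web server overload, the database crash, the config service restart, the auth cache disk saturation, the regional CDN node disk saturation, the internal DNS resolver memory leak.

the CDN node certificate expiry, the ingestion pipeline deadlock, the shared CDN node disk saturation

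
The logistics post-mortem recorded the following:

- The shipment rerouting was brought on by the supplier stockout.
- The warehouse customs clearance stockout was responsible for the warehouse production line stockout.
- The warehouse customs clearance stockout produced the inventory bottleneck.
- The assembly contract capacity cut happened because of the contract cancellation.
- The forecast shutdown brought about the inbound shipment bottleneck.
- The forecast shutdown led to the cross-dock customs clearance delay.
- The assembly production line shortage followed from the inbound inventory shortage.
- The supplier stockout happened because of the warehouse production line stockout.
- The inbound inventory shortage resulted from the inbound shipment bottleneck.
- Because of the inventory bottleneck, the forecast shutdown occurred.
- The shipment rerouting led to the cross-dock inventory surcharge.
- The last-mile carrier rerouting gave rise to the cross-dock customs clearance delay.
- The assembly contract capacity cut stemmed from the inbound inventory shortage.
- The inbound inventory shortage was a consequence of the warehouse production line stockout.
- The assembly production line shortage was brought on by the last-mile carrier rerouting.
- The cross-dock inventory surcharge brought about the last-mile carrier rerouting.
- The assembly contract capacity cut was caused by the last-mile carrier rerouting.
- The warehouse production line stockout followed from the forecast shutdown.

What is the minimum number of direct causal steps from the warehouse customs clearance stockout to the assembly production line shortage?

3

Shortest chain: the warehouse customs clearance stockout → the warehouse production line stockout → the inbound inventory shortage → the assembly production line shortage.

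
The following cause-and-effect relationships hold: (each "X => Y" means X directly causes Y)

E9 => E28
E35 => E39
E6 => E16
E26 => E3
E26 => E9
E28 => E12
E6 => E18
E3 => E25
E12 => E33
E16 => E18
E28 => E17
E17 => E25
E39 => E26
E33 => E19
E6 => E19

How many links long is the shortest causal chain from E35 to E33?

6

Shortest chain: E35 → E39 → E26 → E9 → E28 → E12 → E33.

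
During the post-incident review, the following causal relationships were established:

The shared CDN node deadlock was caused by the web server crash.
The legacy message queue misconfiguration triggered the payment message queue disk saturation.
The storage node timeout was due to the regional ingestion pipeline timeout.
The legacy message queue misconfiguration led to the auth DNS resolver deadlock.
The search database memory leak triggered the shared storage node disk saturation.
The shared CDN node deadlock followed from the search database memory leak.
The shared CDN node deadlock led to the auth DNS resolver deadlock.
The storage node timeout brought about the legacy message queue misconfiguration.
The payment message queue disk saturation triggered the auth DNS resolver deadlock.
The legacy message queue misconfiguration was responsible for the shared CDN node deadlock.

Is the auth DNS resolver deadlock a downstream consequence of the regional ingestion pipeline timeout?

Yes

There is a causal chain: the regional ingestion pipeline timeout → the storage node timeout → the legacy message queue misconfiguration → the auth DNS resolver deadlock.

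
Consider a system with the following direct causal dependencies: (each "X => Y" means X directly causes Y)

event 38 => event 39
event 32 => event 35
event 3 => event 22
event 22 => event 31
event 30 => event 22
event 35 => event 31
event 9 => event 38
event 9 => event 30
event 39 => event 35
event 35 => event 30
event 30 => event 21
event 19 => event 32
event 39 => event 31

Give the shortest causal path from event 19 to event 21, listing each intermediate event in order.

event 19 → event 32 → event 35 → event 30 → event 21

event 19 → event 32
event 32 → event 35
event 35 → event 30
event 30 → event 21
Length: 4 steps.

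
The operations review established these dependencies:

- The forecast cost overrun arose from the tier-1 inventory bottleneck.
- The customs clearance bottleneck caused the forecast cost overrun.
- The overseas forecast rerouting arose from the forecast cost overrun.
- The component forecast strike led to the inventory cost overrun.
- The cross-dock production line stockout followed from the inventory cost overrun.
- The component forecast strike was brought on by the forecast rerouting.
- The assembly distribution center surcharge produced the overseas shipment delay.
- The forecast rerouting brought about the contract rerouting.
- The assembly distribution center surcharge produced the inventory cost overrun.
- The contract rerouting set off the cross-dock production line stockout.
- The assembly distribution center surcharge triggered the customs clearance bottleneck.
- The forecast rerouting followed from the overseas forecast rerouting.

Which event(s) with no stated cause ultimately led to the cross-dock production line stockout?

Tracing upstream from the cross-dock production line stockout: the cross-dock production line stockout ← the inventory cost overrun ← the assembly distribution center surcharge.
A separate upstream branch: the cross-dock production line stockout ← the contract rerouting ← the forecast rerouting ← the overseas forecast rerouting ← the forecast cost overrun ← the tier-1 inventory bottleneck.
Each of those chain origins has no stated cause.

the assembly distribution center surcharge, the tier-1 inventory bottleneck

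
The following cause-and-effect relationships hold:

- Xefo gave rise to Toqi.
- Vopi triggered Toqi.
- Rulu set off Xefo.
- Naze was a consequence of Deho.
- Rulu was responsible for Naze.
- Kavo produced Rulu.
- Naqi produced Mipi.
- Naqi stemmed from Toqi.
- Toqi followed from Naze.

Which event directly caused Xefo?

Upstream contributors include Kavo, but only Rulu feeds directly into Xefo.

Rulu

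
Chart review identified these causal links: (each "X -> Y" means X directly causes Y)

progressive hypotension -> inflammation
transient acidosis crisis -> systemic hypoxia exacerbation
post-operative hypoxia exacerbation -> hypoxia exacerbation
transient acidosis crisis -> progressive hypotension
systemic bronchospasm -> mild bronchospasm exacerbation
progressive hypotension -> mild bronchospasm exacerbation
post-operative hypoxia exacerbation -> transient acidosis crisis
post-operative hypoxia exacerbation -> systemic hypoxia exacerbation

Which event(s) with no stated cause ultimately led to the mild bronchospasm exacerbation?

the post-operative hypoxia exacerbation, the systemic bronchospasm

Tracing upstream from the mild bronchospasm exacerbation: the mild bronchospasm exacerbation ← the progressive hypotension ← the transient acidosis crisis ← the post-operative hypoxia exacerbation.
A separate upstream branch: the mild bronchospasm exacerbation ← the systemic bronchospasm.
Each of those chain origins has no stated cause.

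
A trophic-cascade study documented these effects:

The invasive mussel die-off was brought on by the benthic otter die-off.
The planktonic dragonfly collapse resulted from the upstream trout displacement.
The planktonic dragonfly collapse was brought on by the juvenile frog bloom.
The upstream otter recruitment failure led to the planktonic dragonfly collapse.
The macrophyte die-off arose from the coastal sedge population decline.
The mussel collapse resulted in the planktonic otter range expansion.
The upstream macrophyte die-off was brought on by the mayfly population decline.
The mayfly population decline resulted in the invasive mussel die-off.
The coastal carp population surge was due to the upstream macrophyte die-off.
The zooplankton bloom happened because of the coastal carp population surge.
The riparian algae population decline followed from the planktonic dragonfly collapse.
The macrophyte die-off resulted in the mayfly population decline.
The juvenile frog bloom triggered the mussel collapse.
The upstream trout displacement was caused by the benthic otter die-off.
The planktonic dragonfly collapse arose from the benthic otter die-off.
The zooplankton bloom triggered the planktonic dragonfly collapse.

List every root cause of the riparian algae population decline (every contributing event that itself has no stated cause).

Tracing upstream from the riparian algae population decline: the riparian algae population decline ← the planktonic dragonfly collapse ← the zooplankton bloom ← the coastal carp population surge ← the upstream macrophyte die-off ← the mayfly population decline ← the macrophyte die-off ← the coastal sedge population decline.
A separate upstream branch: the riparian algae population decline ← the planktonic dragonfly collapse ← the juvenile frog bloom.
A separate upstream branch: the riparian algae population decline ← the planktonic dragonfly collapse ← the upstream otter recruitment failure.
A separate upstream branch: the riparian algae population decline ← the planktonic dragonfly collapse ← the benthic otter die-off.
Each of those chain origins has no stated cause.

the benthic otter die-off, the coastal sedge population decline, the juvenile frog bloom, the upstream otter recruitment failure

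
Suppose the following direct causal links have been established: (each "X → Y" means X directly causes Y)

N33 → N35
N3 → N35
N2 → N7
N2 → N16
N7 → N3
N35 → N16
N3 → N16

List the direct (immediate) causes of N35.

N3, N33

Upstream contributors include N2, N7, but only N3, N33 feed directly into N35.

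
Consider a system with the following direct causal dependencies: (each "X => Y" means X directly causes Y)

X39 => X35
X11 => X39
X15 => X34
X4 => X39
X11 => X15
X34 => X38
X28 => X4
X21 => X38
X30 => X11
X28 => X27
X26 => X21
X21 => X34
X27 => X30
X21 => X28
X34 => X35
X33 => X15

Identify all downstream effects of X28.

Direct effects: X27, X4.
2 steps out: X30, X39.
3 steps out: X11, X35.
4 steps out: X15.
5 steps out: X34.
6 steps out: X38.
Not reachable from it: X26, X21, X33.

X11, X15, X27, X30, X34, X35, X38, X39, X4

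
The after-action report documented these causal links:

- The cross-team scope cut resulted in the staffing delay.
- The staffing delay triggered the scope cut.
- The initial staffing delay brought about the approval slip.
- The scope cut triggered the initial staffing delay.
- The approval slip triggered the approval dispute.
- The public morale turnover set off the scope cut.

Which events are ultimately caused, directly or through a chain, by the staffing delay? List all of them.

the approval dispute, the approval slip, the initial staffing delay, the scope cut

Direct effects: the scope cut.
2 steps out: the initial staffing delay.
3 steps out: the approval slip.
4 steps out: the approval dispute.
Not reachable from it: the cross-team scope cut, the public morale turnover.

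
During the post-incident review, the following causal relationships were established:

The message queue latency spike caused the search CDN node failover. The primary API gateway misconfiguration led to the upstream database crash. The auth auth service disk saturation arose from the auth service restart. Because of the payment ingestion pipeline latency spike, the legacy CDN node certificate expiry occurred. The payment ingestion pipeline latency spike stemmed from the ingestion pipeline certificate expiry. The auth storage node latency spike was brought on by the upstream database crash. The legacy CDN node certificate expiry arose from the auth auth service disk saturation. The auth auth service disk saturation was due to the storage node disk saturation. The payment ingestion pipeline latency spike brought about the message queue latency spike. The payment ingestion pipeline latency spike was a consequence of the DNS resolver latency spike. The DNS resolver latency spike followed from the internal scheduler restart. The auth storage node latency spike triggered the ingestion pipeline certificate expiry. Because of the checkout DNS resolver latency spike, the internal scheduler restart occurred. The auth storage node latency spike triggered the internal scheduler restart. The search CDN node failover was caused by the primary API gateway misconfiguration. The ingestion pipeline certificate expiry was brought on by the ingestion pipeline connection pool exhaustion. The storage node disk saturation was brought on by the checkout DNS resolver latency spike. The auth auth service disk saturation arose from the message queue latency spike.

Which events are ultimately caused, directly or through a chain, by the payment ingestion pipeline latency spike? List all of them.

Direct effects: the message queue latency spike, the legacy CDN node certificate expiry.
2 steps out: the search CDN node failover, the auth auth service disk saturation.
Not reachable from it: the auth service restart, the checkout DNS resolver latency spike, the primary API gateway misconfiguration, the storage node disk saturation, the upstream database crash, the auth storage node latency spike, the internal scheduler restart, the ingestion pipeline connection pool exhaustion, the DNS resolver latency spike, the ingestion pipeline certificate expiry.

the auth auth service disk saturation, the legacy CDN node certificate expiry, the message queue latency spike, the search CDN node failover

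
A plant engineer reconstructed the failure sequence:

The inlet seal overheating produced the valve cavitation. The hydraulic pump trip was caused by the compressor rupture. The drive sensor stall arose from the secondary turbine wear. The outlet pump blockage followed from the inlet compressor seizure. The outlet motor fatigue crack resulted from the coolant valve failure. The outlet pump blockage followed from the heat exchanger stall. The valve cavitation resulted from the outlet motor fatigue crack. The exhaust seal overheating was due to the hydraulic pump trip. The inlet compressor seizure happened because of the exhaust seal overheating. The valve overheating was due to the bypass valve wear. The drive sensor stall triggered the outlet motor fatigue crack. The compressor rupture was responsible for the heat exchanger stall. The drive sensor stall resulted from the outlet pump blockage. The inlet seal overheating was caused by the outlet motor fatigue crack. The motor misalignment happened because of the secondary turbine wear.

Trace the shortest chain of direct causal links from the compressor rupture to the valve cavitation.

the compressor rupture → the heat exchanger stall
the heat exchanger stall → the outlet pump blockage
the outlet pump blockage → the drive sensor stall
the drive sensor stall → the outlet motor fatigue crack
the outlet motor fatigue crack → the valve cavitation
Length: 5 steps.

the compressor rupture → the heat exchanger stall → the outlet pump blockage → the drive sensor stall → the outlet motor fatigue crack → the valve cavitation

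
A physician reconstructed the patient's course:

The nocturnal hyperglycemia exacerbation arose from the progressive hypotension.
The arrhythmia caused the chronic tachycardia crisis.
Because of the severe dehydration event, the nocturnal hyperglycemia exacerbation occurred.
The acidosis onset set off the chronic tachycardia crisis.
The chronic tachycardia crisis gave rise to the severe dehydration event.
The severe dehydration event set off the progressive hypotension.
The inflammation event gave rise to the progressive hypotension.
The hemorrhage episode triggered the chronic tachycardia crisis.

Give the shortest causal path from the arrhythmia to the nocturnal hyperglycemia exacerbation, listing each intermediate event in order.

the arrhythmia → the chronic tachycardia crisis
the chronic tachycardia crisis → the severe dehydration event
the severe dehydration event → the nocturnal hyperglycemia exacerbation
Length: 3 steps.

the arrhythmia → the chronic tachycardia crisis → the severe dehydration event → the nocturnal hyperglycemia exacerbation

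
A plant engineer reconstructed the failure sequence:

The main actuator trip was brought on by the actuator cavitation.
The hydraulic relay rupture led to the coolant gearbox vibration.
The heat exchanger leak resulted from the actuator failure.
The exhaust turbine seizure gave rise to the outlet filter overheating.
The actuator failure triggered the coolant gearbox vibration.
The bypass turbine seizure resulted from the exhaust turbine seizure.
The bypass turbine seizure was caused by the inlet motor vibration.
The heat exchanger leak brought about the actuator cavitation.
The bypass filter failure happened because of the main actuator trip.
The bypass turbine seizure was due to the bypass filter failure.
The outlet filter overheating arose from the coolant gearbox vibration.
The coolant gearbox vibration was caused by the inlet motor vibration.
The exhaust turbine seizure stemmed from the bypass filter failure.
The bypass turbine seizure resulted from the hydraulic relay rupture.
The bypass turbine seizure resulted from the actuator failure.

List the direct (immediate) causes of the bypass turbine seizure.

Upstream contributors include the heat exchanger leak, the actuator cavitation, the main actuator trip, but only the actuator failure, the bypass filter failure, the exhaust turbine seizure, the hydraulic relay rupture, the inlet motor vibration feed directly into the bypass turbine seizure.

the actuator failure, the bypass filter failure, the exhaust turbine seizure, the hydraulic relay rupture, the inlet motor vibration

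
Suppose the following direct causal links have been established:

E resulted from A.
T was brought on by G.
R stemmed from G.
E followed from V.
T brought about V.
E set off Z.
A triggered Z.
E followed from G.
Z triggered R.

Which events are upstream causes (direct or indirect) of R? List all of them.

A, E, G, T, V, Z

Immediate causes of R: G, Z.
Further upstream: T, V, A, E.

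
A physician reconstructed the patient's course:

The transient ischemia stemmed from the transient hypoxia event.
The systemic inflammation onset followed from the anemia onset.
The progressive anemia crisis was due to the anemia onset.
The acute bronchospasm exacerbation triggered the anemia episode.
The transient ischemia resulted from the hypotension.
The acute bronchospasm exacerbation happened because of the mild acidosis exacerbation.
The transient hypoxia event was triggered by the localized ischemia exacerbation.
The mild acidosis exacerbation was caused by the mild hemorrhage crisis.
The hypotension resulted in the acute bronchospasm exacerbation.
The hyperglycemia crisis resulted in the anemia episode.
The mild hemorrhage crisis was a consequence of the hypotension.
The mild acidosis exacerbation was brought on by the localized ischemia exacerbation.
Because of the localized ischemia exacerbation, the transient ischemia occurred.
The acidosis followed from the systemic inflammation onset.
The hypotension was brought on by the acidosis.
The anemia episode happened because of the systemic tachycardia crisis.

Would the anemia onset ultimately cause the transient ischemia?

Yes

There is a causal chain: the anemia onset → the systemic inflammation onset → the acidosis → the hypotension → the transient ischemia.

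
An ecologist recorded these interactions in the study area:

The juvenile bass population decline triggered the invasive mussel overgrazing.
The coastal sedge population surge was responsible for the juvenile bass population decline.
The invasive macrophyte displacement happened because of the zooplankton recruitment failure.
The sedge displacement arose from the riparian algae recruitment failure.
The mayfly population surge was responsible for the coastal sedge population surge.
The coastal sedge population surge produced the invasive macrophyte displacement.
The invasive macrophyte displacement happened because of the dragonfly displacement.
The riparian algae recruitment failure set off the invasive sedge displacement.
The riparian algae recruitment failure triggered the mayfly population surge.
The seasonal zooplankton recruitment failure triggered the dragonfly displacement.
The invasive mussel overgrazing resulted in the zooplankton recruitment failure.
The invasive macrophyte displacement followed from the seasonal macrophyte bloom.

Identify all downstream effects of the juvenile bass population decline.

Direct effects: the invasive mussel overgrazing.
2 steps out: the zooplankton recruitment failure.
3 steps out: the invasive macrophyte displacement.
Not reachable from it: the riparian algae recruitment failure, the invasive sedge displacement, the seasonal macrophyte bloom, the sedge displacement, the mayfly population surge, the coastal sedge population surge, the seasonal zooplankton recruitment failure, the dragonfly displacement.

the invasive macrophyte displacement, the invasive mussel overgrazing, the zooplankton recruitment failure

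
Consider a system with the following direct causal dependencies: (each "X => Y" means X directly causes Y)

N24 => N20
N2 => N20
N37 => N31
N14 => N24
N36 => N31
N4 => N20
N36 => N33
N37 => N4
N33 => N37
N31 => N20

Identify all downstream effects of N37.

N20, N31, N4

Direct effects: N31, N4.
2 steps out: N20.
Not reachable from it: N36, N14, N33, N24, N2.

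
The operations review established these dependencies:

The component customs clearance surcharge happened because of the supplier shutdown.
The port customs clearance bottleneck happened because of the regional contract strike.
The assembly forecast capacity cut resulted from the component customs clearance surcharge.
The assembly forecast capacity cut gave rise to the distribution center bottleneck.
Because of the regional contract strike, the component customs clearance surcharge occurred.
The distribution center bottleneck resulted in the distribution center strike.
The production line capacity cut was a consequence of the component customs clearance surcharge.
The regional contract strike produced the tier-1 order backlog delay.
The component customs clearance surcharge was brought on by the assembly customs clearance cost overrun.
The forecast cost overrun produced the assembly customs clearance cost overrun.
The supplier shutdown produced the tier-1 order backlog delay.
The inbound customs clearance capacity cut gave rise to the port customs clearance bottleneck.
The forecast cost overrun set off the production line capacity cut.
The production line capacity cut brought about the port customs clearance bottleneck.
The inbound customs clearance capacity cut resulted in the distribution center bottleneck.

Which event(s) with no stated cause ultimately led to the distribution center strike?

the forecast cost overrun, the inbound customs clearance capacity cut, the regional contract strike, the supplier shutdown

Tracing upstream from the distribution center strike: the distribution center strike ← the distribution center bottleneck ← the assembly forecast capacity cut ← the component customs clearance surcharge ← the supplier shutdown.
A separate upstream branch: the distribution center strike ← the distribution center bottleneck ← the inbound customs clearance capacity cut.
A separate upstream branch: the distribution center strike ← the distribution center bottleneck ← the assembly forecast capacity cut ← the component customs clearance surcharge ← the regional contract strike.
A separate upstream branch: the distribution center strike ← the distribution center bottleneck ← the assembly forecast capacity cut ← the component customs clearance surcharge ← the assembly customs clearance cost overrun ← the forecast cost overrun.
Each of those chain origins has no stated cause.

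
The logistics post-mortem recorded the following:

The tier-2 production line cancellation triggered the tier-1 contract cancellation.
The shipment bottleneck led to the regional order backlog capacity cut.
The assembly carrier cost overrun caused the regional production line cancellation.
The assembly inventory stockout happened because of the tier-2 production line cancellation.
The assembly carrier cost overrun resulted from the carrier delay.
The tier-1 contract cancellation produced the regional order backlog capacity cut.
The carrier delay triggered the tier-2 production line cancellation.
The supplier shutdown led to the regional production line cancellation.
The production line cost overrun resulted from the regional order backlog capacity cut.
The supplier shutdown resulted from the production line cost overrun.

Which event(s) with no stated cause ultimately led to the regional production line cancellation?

the carrier delay, the shipment bottleneck

Tracing upstream from the regional production line cancellation: the regional production line cancellation ← the assembly carrier cost overrun ← the carrier delay.
A separate upstream branch: the regional production line cancellation ← the supplier shutdown ← the production line cost overrun ← the regional order backlog capacity cut ← the shipment bottleneck.
Each of those chain origins has no stated cause.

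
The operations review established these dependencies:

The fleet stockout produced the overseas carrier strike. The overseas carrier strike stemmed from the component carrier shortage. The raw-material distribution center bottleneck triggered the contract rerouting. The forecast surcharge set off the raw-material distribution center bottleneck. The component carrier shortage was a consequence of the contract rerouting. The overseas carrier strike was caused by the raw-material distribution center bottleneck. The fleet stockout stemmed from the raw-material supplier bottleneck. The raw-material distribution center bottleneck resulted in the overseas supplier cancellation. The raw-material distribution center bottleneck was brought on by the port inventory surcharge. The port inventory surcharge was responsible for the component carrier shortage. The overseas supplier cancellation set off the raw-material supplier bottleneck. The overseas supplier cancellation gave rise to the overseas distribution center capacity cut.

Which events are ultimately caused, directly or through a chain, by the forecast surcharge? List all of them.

Direct effects: the raw-material distribution center bottleneck.
2 steps out: the overseas supplier cancellation, the contract rerouting, the overseas carrier strike.
3 steps out: the component carrier shortage, the raw-material supplier bottleneck, the overseas distribution center capacity cut.
4 steps out: the fleet stockout.
Not reachable from it: the port inventory surcharge.

the component carrier shortage, the contract rerouting, the fleet stockout, the overseas carrier strike, the overseas distribution center capacity cut, the overseas supplier cancellation, the raw-material distribution center bottleneck, the raw-material supplier bottleneck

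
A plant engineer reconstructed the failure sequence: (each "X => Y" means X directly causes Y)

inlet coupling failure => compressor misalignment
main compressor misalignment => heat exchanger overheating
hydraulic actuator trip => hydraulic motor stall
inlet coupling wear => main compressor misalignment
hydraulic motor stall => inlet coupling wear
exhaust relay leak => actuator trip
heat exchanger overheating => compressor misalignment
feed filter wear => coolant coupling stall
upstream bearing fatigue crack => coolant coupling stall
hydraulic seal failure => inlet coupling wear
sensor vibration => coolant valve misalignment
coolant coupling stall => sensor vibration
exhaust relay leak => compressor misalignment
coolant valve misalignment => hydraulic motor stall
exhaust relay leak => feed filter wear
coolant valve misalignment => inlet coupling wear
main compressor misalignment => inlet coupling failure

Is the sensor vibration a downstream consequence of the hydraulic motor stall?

The hydraulic motor stall leads to the inlet coupling wear, the main compressor misalignment, the inlet coupling failure, the heat exchanger overheating, the compressor misalignment; the sensor vibration is not among them.

No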